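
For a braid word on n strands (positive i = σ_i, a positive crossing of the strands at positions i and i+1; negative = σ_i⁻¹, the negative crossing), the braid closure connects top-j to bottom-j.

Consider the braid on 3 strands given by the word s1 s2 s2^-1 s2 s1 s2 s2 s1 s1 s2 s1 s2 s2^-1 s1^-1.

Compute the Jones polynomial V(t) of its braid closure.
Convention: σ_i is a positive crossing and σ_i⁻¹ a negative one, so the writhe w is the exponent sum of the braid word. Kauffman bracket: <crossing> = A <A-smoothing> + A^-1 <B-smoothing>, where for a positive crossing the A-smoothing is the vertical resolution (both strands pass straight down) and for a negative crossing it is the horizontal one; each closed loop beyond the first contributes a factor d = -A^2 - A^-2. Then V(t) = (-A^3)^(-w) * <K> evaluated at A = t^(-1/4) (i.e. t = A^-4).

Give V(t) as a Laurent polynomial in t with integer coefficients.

-t^8 + t^5 + t^3

Derivation:
The presented braid s1 s2 s2^-1 s2 s1 s2 s2 s1 s1 s2 s1 s2 s2^-1 s1^-1 on 3 strands reduces by inverse Markov moves (closure unchanged at each step):
  Deconjugate: the word is γ·β·γ⁻¹ with γ = s1 (prefix) and γ⁻¹ = s1^-1 (suffix); strip both.
  Deconjugate: the word is γ·β·γ⁻¹ with γ = s2 s2^-1 (prefix) and γ⁻¹ = s2 s2^-1 (suffix); strip both.
Reduced to β = s2 s1 s2 s2 s1 s1 s2 s1 on 3 strands, 8 crossings.
Compute on β:
Braid: s2 s1 s2 s2 s1 s1 s2 s1 on 3 strands, 8 crossings.
Writhe w = (#positive) - (#negative) = 8 - 0 = 8.
Computing the Kauffman bracket via state sum. There are 2^8 = 256 states.
For each crossing: s=0 is the vertical smoothing, s=1 horizontal. Crossing k contributes A^(sign_k * (1 - 2*s_k)); loop factor d = -A^2 - A^-2.
Tabulate the states by total A-exponent and number of loops L (A-exp: L × count):
  A^8: L=3 ×1
  A^6: L=2 ×8
  A^4: L=1 ×16, L=3 ×12
  A^2: L=2 ×48, L=4 ×8
  A^0: L=1 ×17, L=3 ×51, L=5 ×2
  A^-2: L=2 ×34, L=4 ×22
  A^-4: L=1 ×4, L=3 ×21, L=5 ×3
  A^-6: L=2 ×4, L=4 ×4
  A^-8: L=3 ×1
Each group contributes A^e * Σ count * d^(L-1):
Powers of d = -A^2 - A^-2: d^2 = A^4 + 2 + A^-4; d^3 = -A^6 - 3*A^2 - 3*A^-2 - A^-6; d^4 = A^8 + 4*A^4 + 6 + 4*A^-4 + A^-8.
  A^8 * (d^2) = A^12 + 2*A^8 + A^4
  A^6 * (8*d) = -8*A^8 - 8*A^4
  A^4 * (16 + 12*d^2) = 12*A^8 + 40*A^4 + 12
  A^2 * (48*d + 8*d^3) = -8*A^8 - 72*A^4 - 72 - 8*A^-4
  A^0 * (17 + 51*d^2 + 2*d^4) = 2*A^8 + 59*A^4 + 131 + 59*A^-4 + 2*A^-8
  A^-2 * (34*d + 22*d^3) = -22*A^4 - 100 - 100*A^-4 - 22*A^-8
  A^-4 * (4 + 21*d^2 + 3*d^4) = 3*A^4 + 33 + 64*A^-4 + 33*A^-8 + 3*A^-12
  A^-6 * (4*d + 4*d^3) = -4 - 16*A^-4 - 16*A^-8 - 4*A^-12
  A^-8 * (d^2) = A^-4 + 2*A^-8 + A^-12
Summing the groups: <K> = A^12 + A^4 - A^-8
Normalise by the writhe: (-A^3)^(-w) = (-A^3)^(-8) = A^-24, so f(A) = A^-24 * <K> = A^-12 + A^-20 - A^-32.
Substitute A = t^(-1/4), i.e. A^e → t^(-e/4): V(t) = -t^8 + t^5 + t^3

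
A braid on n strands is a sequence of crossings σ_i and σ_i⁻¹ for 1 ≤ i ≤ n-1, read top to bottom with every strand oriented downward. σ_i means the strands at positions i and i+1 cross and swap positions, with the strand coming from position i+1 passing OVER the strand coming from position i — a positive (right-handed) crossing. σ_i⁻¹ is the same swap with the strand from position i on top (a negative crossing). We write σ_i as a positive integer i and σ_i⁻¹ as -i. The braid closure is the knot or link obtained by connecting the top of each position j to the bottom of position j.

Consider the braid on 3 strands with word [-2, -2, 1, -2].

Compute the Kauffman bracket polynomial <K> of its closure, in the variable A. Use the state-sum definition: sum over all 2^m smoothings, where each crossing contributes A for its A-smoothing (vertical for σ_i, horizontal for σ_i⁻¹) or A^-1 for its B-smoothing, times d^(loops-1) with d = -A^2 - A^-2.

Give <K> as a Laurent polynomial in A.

Braid: s2^-1 s2^-1 s1 s2^-1 on 3 strands, 4 crossings.
Writhe w = (#positive) - (#negative) = 1 - 3 = -2.
Computing the Kauffman bracket via state sum. There are 2^4 = 16 states.
Smooth each crossing (0=||, 1=⌣⌢); contribution A^(Σ sign_k(1-2s_k)) * d^(L-1).
  state 0000: A-exp=-2, loops=3, term = A^-2 * d^2
  state 0001: A-exp=+0, loops=2, term = A^0 * d^1
  state 0010: A-exp=-4, loops=2, term = A^-4 * d^1
  state 0011: A-exp=-2, loops=1, term = A^-2 * d^0
  state 0100: A-exp=+0, loops=2, term = A^0 * d^1
  state 0101: A-exp=+2, loops=3, term = A^2 * d^2
  state 0110: A-exp=-2, loops=1, term = A^-2 * d^0
  state 0111: A-exp=+0, loops=2, term = A^0 * d^1
  state 1000: A-exp=+0, loops=2, term = A^0 * d^1
  state 1001: A-exp=+2, loops=3, term = A^2 * d^2
  state 1010: A-exp=-2, loops=1, term = A^-2 * d^0
  state 1011: A-exp=+0, loops=2, term = A^0 * d^1
  state 1100: A-exp=+2, loops=3, term = A^2 * d^2
  state 1101: A-exp=+4, loops=4, term = A^4 * d^3
  state 1110: A-exp=+0, loops=2, term = A^0 * d^1
  state 1111: A-exp=+2, loops=3, term = A^2 * d^2
Collect the terms by A-exponent (count of states per loop number):
Powers of d = -A^2 - A^-2: d^2 = A^4 + 2 + A^-4; d^3 = -A^6 - 3*A^2 - 3*A^-2 - A^-6.
  A^4 * (d^3) = -A^10 - 3*A^6 - 3*A^2 - A^-2
  A^2 * (4*d^2) = 4*A^6 + 8*A^2 + 4*A^-2
  A^0 * (6*d) = -6*A^2 - 6*A^-2
  A^-2 * (3 + d^2) = A^2 + 5*A^-2 + A^-6
  A^-4 * (d) = -A^-2 - A^-6
Summing the groups: <K> = -A^10 + A^6 + A^-2

Answer: -A^10 + A^6 + A^-2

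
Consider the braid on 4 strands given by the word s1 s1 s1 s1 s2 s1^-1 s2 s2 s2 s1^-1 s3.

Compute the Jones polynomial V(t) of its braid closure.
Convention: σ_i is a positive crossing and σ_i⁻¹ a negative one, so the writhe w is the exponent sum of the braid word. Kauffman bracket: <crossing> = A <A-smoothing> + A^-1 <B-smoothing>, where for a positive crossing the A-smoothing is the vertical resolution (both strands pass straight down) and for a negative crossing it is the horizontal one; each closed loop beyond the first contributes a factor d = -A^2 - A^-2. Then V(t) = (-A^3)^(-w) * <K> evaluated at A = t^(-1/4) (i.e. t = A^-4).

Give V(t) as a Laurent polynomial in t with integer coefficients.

The presented braid s1 s1 s1 s1 s2 s1^-1 s2 s2 s2 s1^-1 s3 on 4 strands reduces by inverse Markov moves (closure unchanged at each step):
  Destabilize: the word has the form β·s3 where s3 occurs only as the final letter (β ∈ B_3); drop it and the last strand → 3 strands.
  Deconjugate: the word is γ·β·γ⁻¹ with γ = s1 (prefix) and γ⁻¹ = s1^-1 (suffix); strip both.
Reduced to β = s1 s1 s1 s2 s1^-1 s2 s2 s2 on 3 strands, 8 crossings.
Compute on β:
Braid: s1 s1 s1 s2 s1^-1 s2 s2 s2 on 3 strands, 8 crossings.
Writhe w = (#positive) - (#negative) = 7 - 1 = 6.
State-sum expansion of <K>. There are 2^8 = 256 states.
Smooth each crossing (0=||, 1=⌣⌢); contribution A^(Σ sign_k(1-2s_k)) * d^(L-1).
Tabulate the states by total A-exponent and number of loops L (A-exp: L × count):
  A^8: L=2 ×1
  A^6: L=1 ×4, L=3 ×4
  A^4: L=2 ×25, L=4 ×3
  A^2: L=1 ×21, L=3 ×34, L=5 ×1
  A^0: L=2 ×48, L=4 ×22
  A^-2: L=3 ×49, L=5 ×7
  A^-4: L=4 ×27, L=6 ×1
  A^-6: L=5 ×8
  A^-8: L=6 ×1
Each group contributes A^e * Σ count * d^(L-1):
Powers of d = -A^2 - A^-2: d^2 = A^4 + 2 + A^-4; d^3 = -A^6 - 3*A^2 - 3*A^-2 - A^-6; d^4 = A^8 + 4*A^4 + 6 + 4*A^-4 + A^-8; d^5 = -A^10 - 5*A^6 - 10*A^2 - 10*A^-2 - 5*A^-6 - A^-10.
  A^8 * (d) = -A^10 - A^6
  A^6 * (4 + 4*d^2) = 4*A^10 + 12*A^6 + 4*A^2
  A^4 * (25*d + 3*d^3) = -3*A^10 - 34*A^6 - 34*A^2 - 3*A^-2
  A^2 * (21 + 34*d^2 + d^4) = A^10 + 38*A^6 + 95*A^2 + 38*A^-2 + A^-6
  A^0 * (48*d + 22*d^3) = -22*A^6 - 114*A^2 - 114*A^-2 - 22*A^-6
  A^-2 * (49*d^2 + 7*d^4) = 7*A^6 + 77*A^2 + 140*A^-2 + 77*A^-6 + 7*A^-10
  A^-4 * (27*d^3 + d^5) = -A^6 - 32*A^2 - 91*A^-2 - 91*A^-6 - 32*A^-10 - A^-14
  A^-6 * (8*d^4) = 8*A^2 + 32*A^-2 + 48*A^-6 + 32*A^-10 + 8*A^-14
  A^-8 * (d^5) = -A^2 - 5*A^-2 - 10*A^-6 - 10*A^-10 - 5*A^-14 - A^-18
Summing the groups: <K> = A^10 - A^6 + 3*A^2 - 3*A^-2 + 3*A^-6 - 3*A^-10 + 2*A^-14 - A^-18
Normalise by the writhe: (-A^3)^(-w) = (-A^3)^(-6) = A^-18, so f(A) = A^-18 * <K> = A^-8 - A^-12 + 3*A^-16 - 3*A^-20 + 3*A^-24 - 3*A^-28 + 2*A^-32 - A^-36.
Substitute A = t^(-1/4), i.e. A^e → t^(-e/4): V(t) = -t^9 + 2*t^8 - 3*t^7 + 3*t^6 - 3*t^5 + 3*t^4 - t^3 + t^2

Answer: -t^9 + 2*t^8 - 3*t^7 + 3*t^6 - 3*t^5 + 3*t^4 - t^3 + t^2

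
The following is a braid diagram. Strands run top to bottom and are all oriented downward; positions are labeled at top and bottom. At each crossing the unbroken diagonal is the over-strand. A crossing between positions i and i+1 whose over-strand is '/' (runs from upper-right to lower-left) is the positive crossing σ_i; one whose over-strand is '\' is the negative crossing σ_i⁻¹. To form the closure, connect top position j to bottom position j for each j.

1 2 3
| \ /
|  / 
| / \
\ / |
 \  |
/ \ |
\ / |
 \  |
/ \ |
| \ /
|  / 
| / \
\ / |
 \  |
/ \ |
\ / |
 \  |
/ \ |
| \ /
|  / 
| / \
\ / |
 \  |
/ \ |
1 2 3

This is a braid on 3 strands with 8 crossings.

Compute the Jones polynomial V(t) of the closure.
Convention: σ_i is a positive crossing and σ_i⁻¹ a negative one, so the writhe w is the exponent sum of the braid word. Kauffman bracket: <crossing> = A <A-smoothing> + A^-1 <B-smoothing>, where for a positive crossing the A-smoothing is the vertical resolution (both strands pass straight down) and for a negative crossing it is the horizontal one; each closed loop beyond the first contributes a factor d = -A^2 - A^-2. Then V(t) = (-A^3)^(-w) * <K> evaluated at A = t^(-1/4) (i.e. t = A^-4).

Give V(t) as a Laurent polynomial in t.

-t^2 + 3*t - 4 + 6*t^-1 - 6*t^-2 + 6*t^-3 - 5*t^-4 + 3*t^-5 - t^-6

Derivation:
Reading the diagram top to bottom ('/'-over between positions i,i+1 = s_i, '\'-over = s_i^-1): braid word = s2 s1^-1 s1^-1 s2 s1^-1 s1^-1 s2 s1^-1.
Braid: s2 s1^-1 s1^-1 s2 s1^-1 s1^-1 s2 s1^-1 on 3 strands, 8 crossings.
Writhe w = (#positive) - (#negative) = 3 - 5 = -2.
Enumerate smoothing states for the bracket polynomial. There are 2^8 = 256 states.
For each crossing: s=0 is the vertical smoothing, s=1 horizontal. Crossing k contributes A^(sign_k * (1 - 2*s_k)); loop factor d = -A^2 - A^-2.
Tabulate the states by total A-exponent and number of loops L (A-exp: L × count):
  A^8: L=6 ×1
  A^6: L=5 ×8
  A^4: L=4 ×28
  A^2: L=3 ×55, L=5 ×1
  A^0: L=2 ×63, L=4 ×7
  A^-2: L=1 ×35, L=3 ×21
  A^-4: L=2 ×26, L=4 ×2
  A^-6: L=3 ×8
  A^-8: L=4 ×1
Each group contributes A^e * Σ count * d^(L-1):
Powers of d = -A^2 - A^-2: d^2 = A^4 + 2 + A^-4; d^3 = -A^6 - 3*A^2 - 3*A^-2 - A^-6; d^4 = A^8 + 4*A^4 + 6 + 4*A^-4 + A^-8; d^5 = -A^10 - 5*A^6 - 10*A^2 - 10*A^-2 - 5*A^-6 - A^-10.
  A^8 * (d^5) = -A^18 - 5*A^14 - 10*A^10 - 10*A^6 - 5*A^2 - A^-2
  A^6 * (8*d^4) = 8*A^14 + 32*A^10 + 48*A^6 + 32*A^2 + 8*A^-2
  A^4 * (28*d^3) = -28*A^10 - 84*A^6 - 84*A^2 - 28*A^-2
  A^2 * (55*d^2 + d^4) = A^10 + 59*A^6 + 116*A^2 + 59*A^-2 + A^-6
  A^0 * (63*d + 7*d^3) = -7*A^6 - 84*A^2 - 84*A^-2 - 7*A^-6
  A^-2 * (35 + 21*d^2) = 21*A^2 + 77*A^-2 + 21*A^-6
  A^-4 * (26*d + 2*d^3) = -2*A^2 - 32*A^-2 - 32*A^-6 - 2*A^-10
  A^-6 * (8*d^2) = 8*A^-2 + 16*A^-6 + 8*A^-10
  A^-8 * (d^3) = -A^-2 - 3*A^-6 - 3*A^-10 - A^-14
Summing the groups: <K> = -A^18 + 3*A^14 - 5*A^10 + 6*A^6 - 6*A^2 + 6*A^-2 - 4*A^-6 + 3*A^-10 - A^-14
Normalise by the writhe: (-A^3)^(-w) = (-A^3)^(2) = A^6, so f(A) = A^6 * <K> = -A^24 + 3*A^20 - 5*A^16 + 6*A^12 - 6*A^8 + 6*A^4 - 4 + 3*A^-4 - A^-8.
Substitute A = t^(-1/4), i.e. A^e → t^(-e/4): V(t) = -t^2 + 3*t - 4 + 6*t^-1 - 6*t^-2 + 6*t^-3 - 5*t^-4 + 3*t^-5 - t^-6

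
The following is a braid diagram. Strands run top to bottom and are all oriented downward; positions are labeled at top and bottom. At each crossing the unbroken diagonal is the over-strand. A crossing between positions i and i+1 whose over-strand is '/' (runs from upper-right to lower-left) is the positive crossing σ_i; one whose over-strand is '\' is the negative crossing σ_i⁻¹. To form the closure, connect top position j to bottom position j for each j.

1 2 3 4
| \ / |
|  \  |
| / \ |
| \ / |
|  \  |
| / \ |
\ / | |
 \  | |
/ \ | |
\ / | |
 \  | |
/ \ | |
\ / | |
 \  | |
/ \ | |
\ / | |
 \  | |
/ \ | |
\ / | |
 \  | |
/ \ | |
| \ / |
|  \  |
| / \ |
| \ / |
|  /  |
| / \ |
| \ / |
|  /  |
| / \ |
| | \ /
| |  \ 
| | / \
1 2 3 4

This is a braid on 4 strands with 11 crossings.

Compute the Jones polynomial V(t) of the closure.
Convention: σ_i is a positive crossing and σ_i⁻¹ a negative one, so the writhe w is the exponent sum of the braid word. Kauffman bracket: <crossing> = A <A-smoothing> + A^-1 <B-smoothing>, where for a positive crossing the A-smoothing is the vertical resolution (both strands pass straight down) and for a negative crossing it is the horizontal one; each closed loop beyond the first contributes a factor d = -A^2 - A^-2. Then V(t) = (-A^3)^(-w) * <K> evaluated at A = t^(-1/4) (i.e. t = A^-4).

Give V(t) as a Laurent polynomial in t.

Reading the diagram top to bottom ('/'-over between positions i,i+1 = s_i, '\'-over = s_i^-1): braid word = s2^-1 s2^-1 s1^-1 s1^-1 s1^-1 s1^-1 s1^-1 s2^-1 s2 s2 s3^-1.
The presented braid s2^-1 s2^-1 s1^-1 s1^-1 s1^-1 s1^-1 s1^-1 s2^-1 s2 s2 s3^-1 on 4 strands reduces by inverse Markov moves (closure unchanged at each step):
  Destabilize: the word has the form β·s3^-1 where s3^-1 occurs only as the final letter (β ∈ B_3); drop it and the last strand → 3 strands.
  Deconjugate: the word is γ·β·γ⁻¹ with γ = s2^-1 s2^-1 (prefix) and γ⁻¹ = s2 s2 (suffix); strip both.
  Destabilize: the word has the form β·s2^-1 where s2^-1 occurs only as the final letter (β ∈ B_2); drop it and the last strand → 2 strands.
Reduced to β = s1^-1 s1^-1 s1^-1 s1^-1 s1^-1 on 2 strands, 5 crossings.
Compute on β:
Braid: s1^-1 s1^-1 s1^-1 s1^-1 s1^-1 on 2 strands, 5 crossings.
Writhe w = (#positive) - (#negative) = 0 - 5 = -5.
State-sum expansion of <K>. There are 2^5 = 32 states.
For each crossing: s=0 is the vertical smoothing, s=1 horizontal. Crossing k contributes A^(sign_k * (1 - 2*s_k)); loop factor d = -A^2 - A^-2.
  state 00000: A-exp=-5, loops=2, term = A^-5 * d^1
  state 00001: A-exp=-3, loops=1, term = A^-3 * d^0
  state 00010: A-exp=-3, loops=1, term = A^-3 * d^0
  state 00011: A-exp=-1, loops=2, term = A^-1 * d^1
  state 00100: A-exp=-3, loops=1, term = A^-3 * d^0
  state 00101: A-exp=-1, loops=2, term = A^-1 * d^1
  state 00110: A-exp=-1, loops=2, term = A^-1 * d^1
  state 00111: A-exp=+1, loops=3, term = A^1 * d^2
  state 01000: A-exp=-3, loops=1, term = A^-3 * d^0
  state 01001: A-exp=-1, loops=2, term = A^-1 * d^1
  state 01010: A-exp=-1, loops=2, term = A^-1 * d^1
  state 01011: A-exp=+1, loops=3, term = A^1 * d^2
  state 01100: A-exp=-1, loops=2, term = A^-1 * d^1
  state 01101: A-exp=+1, loops=3, term = A^1 * d^2
  state 01110: A-exp=+1, loops=3, term = A^1 * d^2
  state 01111: A-exp=+3, loops=4, term = A^3 * d^3
  state 10000: A-exp=-3, loops=1, term = A^-3 * d^0
  state 10001: A-exp=-1, loops=2, term = A^-1 * d^1
  state 10010: A-exp=-1, loops=2, term = A^-1 * d^1
  state 10011: A-exp=+1, loops=3, term = A^1 * d^2
  state 10100: A-exp=-1, loops=2, term = A^-1 * d^1
  state 10101: A-exp=+1, loops=3, term = A^1 * d^2
  state 10110: A-exp=+1, loops=3, term = A^1 * d^2
  state 10111: A-exp=+3, loops=4, term = A^3 * d^3
  state 11000: A-exp=-1, loops=2, term = A^-1 * d^1
  state 11001: A-exp=+1, loops=3, term = A^1 * d^2
  state 11010: A-exp=+1, loops=3, term = A^1 * d^2
  state 11011: A-exp=+3, loops=4, term = A^3 * d^3
  state 11100: A-exp=+1, loops=3, term = A^1 * d^2
  state 11101: A-exp=+3, loops=4, term = A^3 * d^3
  state 11110: A-exp=+3, loops=4, term = A^3 * d^3
  state 11111: A-exp=+5, loops=5, term = A^5 * d^4
Collect the terms by A-exponent (count of states per loop number):
Powers of d = -A^2 - A^-2: d^2 = A^4 + 2 + A^-4; d^3 = -A^6 - 3*A^2 - 3*A^-2 - A^-6; d^4 = A^8 + 4*A^4 + 6 + 4*A^-4 + A^-8.
  A^5 * (d^4) = A^13 + 4*A^9 + 6*A^5 + 4*A + A^-3
  A^3 * (5*d^3) = -5*A^9 - 15*A^5 - 15*A - 5*A^-3
  A^1 * (10*d^2) = 10*A^5 + 20*A + 10*A^-3
  A^-1 * (10*d) = -10*A - 10*A^-3
  A^-3 * (5) = 5*A^-3
  A^-5 * (d) = -A^-3 - A^-7
Summing the groups: <K> = A^13 - A^9 + A^5 - A - A^-7
Normalise by the writhe: (-A^3)^(-w) = (-A^3)^(5) = -A^15, so f(A) = -A^15 * <K> = -A^28 + A^24 - A^20 + A^16 + A^8.
Substitute A = t^(-1/4), i.e. A^e → t^(-e/4): V(t) = t^-2 + t^-4 - t^-5 + t^-6 - t^-7

Answer: t^-2 + t^-4 - t^-5 + t^-6 - t^-7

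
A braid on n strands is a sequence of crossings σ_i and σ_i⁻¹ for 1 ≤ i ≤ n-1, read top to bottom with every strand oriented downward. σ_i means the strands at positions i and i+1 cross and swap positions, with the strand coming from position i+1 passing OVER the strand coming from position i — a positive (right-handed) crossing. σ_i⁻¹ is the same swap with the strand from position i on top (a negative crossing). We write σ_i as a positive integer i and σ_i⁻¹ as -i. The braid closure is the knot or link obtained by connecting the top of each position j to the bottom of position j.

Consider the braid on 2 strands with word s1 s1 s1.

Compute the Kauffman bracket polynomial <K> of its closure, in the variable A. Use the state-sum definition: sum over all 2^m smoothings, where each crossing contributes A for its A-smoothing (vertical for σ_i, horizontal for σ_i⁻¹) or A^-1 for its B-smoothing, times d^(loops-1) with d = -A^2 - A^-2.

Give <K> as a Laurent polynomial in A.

-A^5 - A^-3 + A^-7

Derivation:
Braid: s1 s1 s1 on 2 strands, 3 crossings.
Writhe w = (#positive) - (#negative) = 3 - 0 = 3.
State-sum expansion of <K>. There are 2^3 = 8 states.
For each crossing: s=0 is the vertical smoothing, s=1 horizontal. Crossing k contributes A^(sign_k * (1 - 2*s_k)); loop factor d = -A^2 - A^-2.
  state 000: A-exp=+3, loops=2, term = A^3 * d^1
  state 001: A-exp=+1, loops=1, term = A^1 * d^0
  state 010: A-exp=+1, loops=1, term = A^1 * d^0
  state 011: A-exp=-1, loops=2, term = A^-1 * d^1
  state 100: A-exp=+1, loops=1, term = A^1 * d^0
  state 101: A-exp=-1, loops=2, term = A^-1 * d^1
  state 110: A-exp=-1, loops=2, term = A^-1 * d^1
  state 111: A-exp=-3, loops=3, term = A^-3 * d^2
Collect the terms by A-exponent (count of states per loop number):
Powers of d = -A^2 - A^-2: d^2 = A^4 + 2 + A^-4.
  A^3 * (d) = -A^5 - A
  A^1 * (3) = 3*A
  A^-1 * (3*d) = -3*A - 3*A^-3
  A^-3 * (d^2) = A + 2*A^-3 + A^-7
Summing the groups: <K> = -A^5 - A^-3 + A^-7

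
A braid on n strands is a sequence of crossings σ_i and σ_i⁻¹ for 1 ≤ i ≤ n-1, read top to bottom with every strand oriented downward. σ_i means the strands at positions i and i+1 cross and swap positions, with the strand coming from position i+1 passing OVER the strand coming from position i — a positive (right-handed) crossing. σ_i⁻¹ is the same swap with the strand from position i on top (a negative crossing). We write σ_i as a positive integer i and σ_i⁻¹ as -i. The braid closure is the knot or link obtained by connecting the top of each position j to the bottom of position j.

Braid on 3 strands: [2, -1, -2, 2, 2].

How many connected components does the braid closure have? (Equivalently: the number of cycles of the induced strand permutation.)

Track the strand permutation on 3 strands, starting from identity.
  step 1: s2 swaps positions 2,3 -> [1 3 2]
  step 2: s1^-1 swaps positions 1,2 -> [3 1 2]
  step 3: s2^-1 swaps positions 2,3 -> [3 2 1]
  step 4: s2 swaps positions 2,3 -> [3 1 2]
  step 5: s2 swaps positions 2,3 -> [3 2 1]
Final permutation (position -> original strand): [3 2 1]
Closure components = cycle count of this permutation = 2.

Answer: 2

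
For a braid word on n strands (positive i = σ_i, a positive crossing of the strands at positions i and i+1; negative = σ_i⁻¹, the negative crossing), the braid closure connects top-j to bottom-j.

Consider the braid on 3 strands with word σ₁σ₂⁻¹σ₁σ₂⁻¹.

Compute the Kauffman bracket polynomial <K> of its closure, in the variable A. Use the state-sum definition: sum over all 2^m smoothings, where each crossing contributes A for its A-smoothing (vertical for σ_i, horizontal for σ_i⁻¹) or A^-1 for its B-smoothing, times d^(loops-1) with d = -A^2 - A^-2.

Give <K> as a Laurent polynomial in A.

Braid: s1 s2^-1 s1 s2^-1 on 3 strands, 4 crossings.
Writhe w = (#positive) - (#negative) = 2 - 2 = 0.
Computing the Kauffman bracket via state sum. There are 2^4 = 16 states.
Smooth each crossing (0=||, 1=⌣⌢); contribution A^(Σ sign_k(1-2s_k)) * d^(L-1).
  state 0000: A-exp=+0, loops=3, term = A^0 * d^2
  state 0001: A-exp=+2, loops=2, term = A^2 * d^1
  state 0010: A-exp=-2, loops=2, term = A^-2 * d^1
  state 0011: A-exp=+0, loops=1, term = A^0 * d^0
  state 0100: A-exp=+2, loops=2, term = A^2 * d^1
  state 0101: A-exp=+4, loops=3, term = A^4 * d^2
  state 0110: A-exp=+0, loops=1, term = A^0 * d^0
  state 0111: A-exp=+2, loops=2, term = A^2 * d^1
  state 1000: A-exp=-2, loops=2, term = A^-2 * d^1
  state 1001: A-exp=+0, loops=1, term = A^0 * d^0
  state 1010: A-exp=-4, loops=3, term = A^-4 * d^2
  state 1011: A-exp=-2, loops=2, term = A^-2 * d^1
  state 1100: A-exp=+0, loops=1, term = A^0 * d^0
  state 1101: A-exp=+2, loops=2, term = A^2 * d^1
  state 1110: A-exp=-2, loops=2, term = A^-2 * d^1
  state 1111: A-exp=+0, loops=1, term = A^0 * d^0
Collect the terms by A-exponent (count of states per loop number):
Powers of d = -A^2 - A^-2: d^2 = A^4 + 2 + A^-4.
  A^4 * (d^2) = A^8 + 2*A^4 + 1
  A^2 * (4*d) = -4*A^4 - 4
  A^0 * (5 + d^2) = A^4 + 7 + A^-4
  A^-2 * (4*d) = -4 - 4*A^-4
  A^-4 * (d^2) = 1 + 2*A^-4 + A^-8
Summing the groups: <K> = A^8 - A^4 + 1 - A^-4 + A^-8

Answer: A^8 - A^4 + 1 - A^-4 + A^-8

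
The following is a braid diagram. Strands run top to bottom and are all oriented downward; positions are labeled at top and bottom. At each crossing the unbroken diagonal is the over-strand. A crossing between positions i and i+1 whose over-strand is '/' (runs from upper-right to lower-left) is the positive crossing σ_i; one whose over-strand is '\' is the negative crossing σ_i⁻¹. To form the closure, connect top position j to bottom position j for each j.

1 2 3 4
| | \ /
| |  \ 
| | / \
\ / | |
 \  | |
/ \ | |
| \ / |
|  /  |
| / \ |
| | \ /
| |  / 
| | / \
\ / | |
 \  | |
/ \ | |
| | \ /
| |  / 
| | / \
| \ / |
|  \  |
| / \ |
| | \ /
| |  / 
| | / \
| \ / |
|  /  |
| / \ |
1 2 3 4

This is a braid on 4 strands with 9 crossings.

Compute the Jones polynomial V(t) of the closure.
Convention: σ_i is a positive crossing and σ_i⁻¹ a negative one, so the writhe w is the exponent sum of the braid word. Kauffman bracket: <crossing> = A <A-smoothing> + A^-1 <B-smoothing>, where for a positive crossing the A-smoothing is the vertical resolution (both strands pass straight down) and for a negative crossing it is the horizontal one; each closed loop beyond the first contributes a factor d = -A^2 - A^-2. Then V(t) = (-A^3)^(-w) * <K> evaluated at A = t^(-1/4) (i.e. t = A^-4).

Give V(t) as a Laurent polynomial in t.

-t^5 + 2*t^4 - 2*t^3 + 3*t^2 - 3*t + 3 - 2*t^-1 + t^-2

Derivation:
Reading the diagram top to bottom ('/'-over between positions i,i+1 = s_i, '\'-over = s_i^-1): braid word = s3^-1 s1^-1 s2 s3 s1^-1 s3 s2^-1 s3 s2.
Braid: s3^-1 s1^-1 s2 s3 s1^-1 s3 s2^-1 s3 s2 on 4 strands, 9 crossings.
Writhe w = (#positive) - (#negative) = 5 - 4 = 1.
Enumerate smoothing states for the bracket polynomial. There are 2^9 = 512 states.
Each crossing splits two ways (0=vertical, 1=horizontal). The state's weight is A^(#A-smoothings - #B-smoothings) * d^(loops - 1).
Tabulate the states by total A-exponent and number of loops L (A-exp: L × count):
  A^9: L=2 ×1
  A^7: L=1 ×3, L=3 ×6
  A^5: L=2 ×26, L=4 ×10
  A^3: L=1 ×21, L=3 ×58, L=5 ×5
  A^1: L=2 ×86, L=4 ×39, L=6 ×1
  A^-1: L=1 ×35, L=3 ×80, L=5 ×11
  A^-3: L=2 ×53, L=4 ×30, L=6 ×1
  A^-5: L=3 ×32, L=5 ×4
  A^-7: L=4 ×9
  A^-9: L=5 ×1
Each group contributes A^e * Σ count * d^(L-1):
Powers of d = -A^2 - A^-2: d^2 = A^4 + 2 + A^-4; d^3 = -A^6 - 3*A^2 - 3*A^-2 - A^-6; d^4 = A^8 + 4*A^4 + 6 + 4*A^-4 + A^-8; d^5 = -A^10 - 5*A^6 - 10*A^2 - 10*A^-2 - 5*A^-6 - A^-10.
  A^9 * (d) = -A^11 - A^7
  A^7 * (3 + 6*d^2) = 6*A^11 + 15*A^7 + 6*A^3
  A^5 * (26*d + 10*d^3) = -10*A^11 - 56*A^7 - 56*A^3 - 10*A^-1
  A^3 * (21 + 58*d^2 + 5*d^4) = 5*A^11 + 78*A^7 + 167*A^3 + 78*A^-1 + 5*A^-5
  A^1 * (86*d + 39*d^3 + d^5) = -A^11 - 44*A^7 - 213*A^3 - 213*A^-1 - 44*A^-5 - A^-9
  A^-1 * (35 + 80*d^2 + 11*d^4) = 11*A^7 + 124*A^3 + 261*A^-1 + 124*A^-5 + 11*A^-9
  A^-3 * (53*d + 30*d^3 + d^5) = -A^7 - 35*A^3 - 153*A^-1 - 153*A^-5 - 35*A^-9 - A^-13
  A^-5 * (32*d^2 + 4*d^4) = 4*A^3 + 48*A^-1 + 88*A^-5 + 48*A^-9 + 4*A^-13
  A^-7 * (9*d^3) = -9*A^-1 - 27*A^-5 - 27*A^-9 - 9*A^-13
  A^-9 * (d^4) = A^-1 + 4*A^-5 + 6*A^-9 + 4*A^-13 + A^-17
Summing the groups: <K> = -A^11 + 2*A^7 - 3*A^3 + 3*A^-1 - 3*A^-5 + 2*A^-9 - 2*A^-13 + A^-17
Normalise by the writhe: (-A^3)^(-w) = (-A^3)^(-1) = -A^-3, so f(A) = -A^-3 * <K> = A^8 - 2*A^4 + 3 - 3*A^-4 + 3*A^-8 - 2*A^-12 + 2*A^-16 - A^-20.
Substitute A = t^(-1/4), i.e. A^e → t^(-e/4): V(t) = -t^5 + 2*t^4 - 2*t^3 + 3*t^2 - 3*t + 3 - 2*t^-1 + t^-2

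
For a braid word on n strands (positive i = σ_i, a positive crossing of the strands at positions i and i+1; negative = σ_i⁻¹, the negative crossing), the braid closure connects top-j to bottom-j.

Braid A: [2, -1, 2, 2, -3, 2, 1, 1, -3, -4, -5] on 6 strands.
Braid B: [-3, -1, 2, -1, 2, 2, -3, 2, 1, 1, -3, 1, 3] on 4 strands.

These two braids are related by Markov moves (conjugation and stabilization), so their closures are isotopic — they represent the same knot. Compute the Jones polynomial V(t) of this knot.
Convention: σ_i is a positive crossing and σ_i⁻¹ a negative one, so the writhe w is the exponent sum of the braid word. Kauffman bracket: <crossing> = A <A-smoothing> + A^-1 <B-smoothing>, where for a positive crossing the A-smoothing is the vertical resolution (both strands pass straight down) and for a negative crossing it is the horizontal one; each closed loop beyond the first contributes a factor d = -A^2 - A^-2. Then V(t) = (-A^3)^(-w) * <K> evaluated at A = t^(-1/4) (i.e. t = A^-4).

t^7 - 2*t^6 + 3*t^5 - 5*t^4 + 5*t^3 - 4*t^2 + 4*t - 2 + t^-1

Derivation:
Markov-equivalent braids have isotopic closures, hence identical knot invariants. Strip the Markov moves from each word to reach a common short braid β, then compute V(t) once on β.
Braid A: s2 s1^-1 s2 s2 s3^-1 s2 s1 s1 s3^-1 s4^-1 s5^-1 on 6 strands reduces by inverse Markov moves (closure unchanged at each step):
  Destabilize: the word has the form β·s5^-1 where s5^-1 occurs only as the final letter (β ∈ B_5); drop it and the last strand → 5 strands.
  Destabilize: the word has the form β·s4^-1 where s4^-1 occurs only as the final letter (β ∈ B_4); drop it and the last strand → 4 strands.
Reduced to β = s2 s1^-1 s2 s2 s3^-1 s2 s1 s1 s3^-1 on 4 strands, 9 crossings.
Braid B: s3^-1 s1^-1 s2 s1^-1 s2 s2 s3^-1 s2 s1 s1 s3^-1 s1 s3 on 4 strands reduces by inverse Markov moves (closure unchanged at each step):
  Deconjugate: the word is γ·β·γ⁻¹ with γ = s3^-1 s1^-1 (prefix) and γ⁻¹ = s1 s3 (suffix); strip both.
Reduced to β = s2 s1^-1 s2 s2 s3^-1 s2 s1 s1 s3^-1 on 4 strands, 9 crossings.
Both give the same β = s2 s1^-1 s2 s2 s3^-1 s2 s1 s1 s3^-1 on 4 strands, so one state sum suffices:
Braid: s2 s1^-1 s2 s2 s3^-1 s2 s1 s1 s3^-1 on 4 strands, 9 crossings.
Writhe w = (#positive) - (#negative) = 6 - 3 = 3.
State-sum expansion of <K>. There are 2^9 = 512 states.
Smooth each crossing (0=||, 1=⌣⌢); contribution A^(Σ sign_k(1-2s_k)) * d^(L-1).
Tabulate the states by total A-exponent and number of loops L (A-exp: L × count):
  A^9: L=3 ×1
  A^7: L=2 ×6, L=4 ×3
  A^5: L=1 ×11, L=3 ×24, L=5 ×1
  A^3: L=2 ×68, L=4 ×16
  A^1: L=1 ×38, L=3 ×85, L=5 ×3
  A^-1: L=2 ×77, L=4 ×49
  A^-3: L=3 ×69, L=5 ×15
  A^-5: L=4 ×34, L=6 ×2
  A^-7: L=5 ×9
  A^-9: L=6 ×1
Each group contributes A^e * Σ count * d^(L-1):
Powers of d = -A^2 - A^-2: d^2 = A^4 + 2 + A^-4; d^3 = -A^6 - 3*A^2 - 3*A^-2 - A^-6; d^4 = A^8 + 4*A^4 + 6 + 4*A^-4 + A^-8; d^5 = -A^10 - 5*A^6 - 10*A^2 - 10*A^-2 - 5*A^-6 - A^-10.
  A^9 * (d^2) = A^13 + 2*A^9 + A^5
  A^7 * (6*d + 3*d^3) = -3*A^13 - 15*A^9 - 15*A^5 - 3*A
  A^5 * (11 + 24*d^2 + d^4) = A^13 + 28*A^9 + 65*A^5 + 28*A + A^-3
  A^3 * (68*d + 16*d^3) = -16*A^9 - 116*A^5 - 116*A - 16*A^-3
  A^1 * (38 + 85*d^2 + 3*d^4) = 3*A^9 + 97*A^5 + 226*A + 97*A^-3 + 3*A^-7
  A^-1 * (77*d + 49*d^3) = -49*A^5 - 224*A - 224*A^-3 - 49*A^-7
  A^-3 * (69*d^2 + 15*d^4) = 15*A^5 + 129*A + 228*A^-3 + 129*A^-7 + 15*A^-11
  A^-5 * (34*d^3 + 2*d^5) = -2*A^5 - 44*A - 122*A^-3 - 122*A^-7 - 44*A^-11 - 2*A^-15
  A^-7 * (9*d^4) = 9*A + 36*A^-3 + 54*A^-7 + 36*A^-11 + 9*A^-15
  A^-9 * (d^5) = -A - 5*A^-3 - 10*A^-7 - 10*A^-11 - 5*A^-15 - A^-19
Summing the groups: <K> = -A^13 + 2*A^9 - 4*A^5 + 4*A - 5*A^-3 + 5*A^-7 - 3*A^-11 + 2*A^-15 - A^-19
Normalise by the writhe: (-A^3)^(-w) = (-A^3)^(-3) = -A^-9, so f(A) = -A^-9 * <K> = A^4 - 2 + 4*A^-4 - 4*A^-8 + 5*A^-12 - 5*A^-16 + 3*A^-20 - 2*A^-24 + A^-28.
Substitute A = t^(-1/4), i.e. A^e → t^(-e/4): V(t) = t^7 - 2*t^6 + 3*t^5 - 5*t^4 + 5*t^3 - 4*t^2 + 4*t - 2 + t^-1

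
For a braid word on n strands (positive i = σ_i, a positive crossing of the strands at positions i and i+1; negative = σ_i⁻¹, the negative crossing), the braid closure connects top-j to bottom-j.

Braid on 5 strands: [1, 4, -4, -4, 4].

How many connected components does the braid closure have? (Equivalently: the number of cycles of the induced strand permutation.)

Track the strand permutation on 5 strands, starting from identity.
  step 1: s1 swaps positions 1,2 -> [2 1 3 4 5]
  step 2: s4 swaps positions 4,5 -> [2 1 3 5 4]
  step 3: s4^-1 swaps positions 4,5 -> [2 1 3 4 5]
  step 4: s4^-1 swaps positions 4,5 -> [2 1 3 5 4]
  step 5: s4 swaps positions 4,5 -> [2 1 3 4 5]
Final permutation (position -> original strand): [2 1 3 4 5]
Closure components = cycle count of this permutation = 4.

Answer: 4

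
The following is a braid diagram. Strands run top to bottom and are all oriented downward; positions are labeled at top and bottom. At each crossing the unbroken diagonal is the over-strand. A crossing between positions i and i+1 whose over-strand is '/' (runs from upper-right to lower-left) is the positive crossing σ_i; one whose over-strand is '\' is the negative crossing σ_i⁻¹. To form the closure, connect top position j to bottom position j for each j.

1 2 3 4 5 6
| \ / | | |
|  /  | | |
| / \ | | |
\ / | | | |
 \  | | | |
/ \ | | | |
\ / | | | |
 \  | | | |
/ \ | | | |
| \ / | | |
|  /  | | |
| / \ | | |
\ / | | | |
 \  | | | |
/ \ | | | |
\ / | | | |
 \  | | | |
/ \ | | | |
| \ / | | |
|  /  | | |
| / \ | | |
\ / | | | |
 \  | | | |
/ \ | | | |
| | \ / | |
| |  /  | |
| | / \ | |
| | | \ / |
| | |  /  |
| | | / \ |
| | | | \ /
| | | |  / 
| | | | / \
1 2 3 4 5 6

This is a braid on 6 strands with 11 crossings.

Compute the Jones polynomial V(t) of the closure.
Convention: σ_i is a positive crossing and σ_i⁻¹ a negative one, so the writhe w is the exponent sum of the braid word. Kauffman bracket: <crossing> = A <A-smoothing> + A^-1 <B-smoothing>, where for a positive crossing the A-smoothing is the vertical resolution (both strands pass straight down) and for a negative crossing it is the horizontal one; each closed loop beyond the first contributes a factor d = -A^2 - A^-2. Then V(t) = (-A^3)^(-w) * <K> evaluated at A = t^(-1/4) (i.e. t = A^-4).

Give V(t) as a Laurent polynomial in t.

Reading the diagram top to bottom ('/'-over between positions i,i+1 = s_i, '\'-over = s_i^-1): braid word = s2 s1^-1 s1^-1 s2 s1^-1 s1^-1 s2 s1^-1 s3 s4 s5.
The presented braid s2 s1^-1 s1^-1 s2 s1^-1 s1^-1 s2 s1^-1 s3 s4 s5 on 6 strands reduces by inverse Markov moves (closure unchanged at each step):
  Destabilize: the word has the form β·s5 where s5 occurs only as the final letter (β ∈ B_5); drop it and the last strand → 5 strands.
  Destabilize: the word has the form β·s4 where s4 occurs only as the final letter (β ∈ B_4); drop it and the last strand → 4 strands.
  Destabilize: the word has the form β·s3 where s3 occurs only as the final letter (β ∈ B_3); drop it and the last strand → 3 strands.
Reduced to β = s2 s1^-1 s1^-1 s2 s1^-1 s1^-1 s2 s1^-1 on 3 strands, 8 crossings.
Compute on β:
Braid: s2 s1^-1 s1^-1 s2 s1^-1 s1^-1 s2 s1^-1 on 3 strands, 8 crossings.
Writhe w = (#positive) - (#negative) = 3 - 5 = -2.
Computing the Kauffman bracket via state sum. There are 2^8 = 256 states.
Smooth each crossing (0=||, 1=⌣⌢); contribution A^(Σ sign_k(1-2s_k)) * d^(L-1).
Tabulate the states by total A-exponent and number of loops L (A-exp: L × count):
  A^8: L=6 ×1
  A^6: L=5 ×8
  A^4: L=4 ×28
  A^2: L=3 ×55, L=5 ×1
  A^0: L=2 ×63, L=4 ×7
  A^-2: L=1 ×35, L=3 ×21
  A^-4: L=2 ×26, L=4 ×2
  A^-6: L=3 ×8
  A^-8: L=4 ×1
Each group contributes A^e * Σ count * d^(L-1):
Powers of d = -A^2 - A^-2: d^2 = A^4 + 2 + A^-4; d^3 = -A^6 - 3*A^2 - 3*A^-2 - A^-6; d^4 = A^8 + 4*A^4 + 6 + 4*A^-4 + A^-8; d^5 = -A^10 - 5*A^6 - 10*A^2 - 10*A^-2 - 5*A^-6 - A^-10.
  A^8 * (d^5) = -A^18 - 5*A^14 - 10*A^10 - 10*A^6 - 5*A^2 - A^-2
  A^6 * (8*d^4) = 8*A^14 + 32*A^10 + 48*A^6 + 32*A^2 + 8*A^-2
  A^4 * (28*d^3) = -28*A^10 - 84*A^6 - 84*A^2 - 28*A^-2
  A^2 * (55*d^2 + d^4) = A^10 + 59*A^6 + 116*A^2 + 59*A^-2 + A^-6
  A^0 * (63*d + 7*d^3) = -7*A^6 - 84*A^2 - 84*A^-2 - 7*A^-6
  A^-2 * (35 + 21*d^2) = 21*A^2 + 77*A^-2 + 21*A^-6
  A^-4 * (26*d + 2*d^3) = -2*A^2 - 32*A^-2 - 32*A^-6 - 2*A^-10
  A^-6 * (8*d^2) = 8*A^-2 + 16*A^-6 + 8*A^-10
  A^-8 * (d^3) = -A^-2 - 3*A^-6 - 3*A^-10 - A^-14
Summing the groups: <K> = -A^18 + 3*A^14 - 5*A^10 + 6*A^6 - 6*A^2 + 6*A^-2 - 4*A^-6 + 3*A^-10 - A^-14
Normalise by the writhe: (-A^3)^(-w) = (-A^3)^(2) = A^6, so f(A) = A^6 * <K> = -A^24 + 3*A^20 - 5*A^16 + 6*A^12 - 6*A^8 + 6*A^4 - 4 + 3*A^-4 - A^-8.
Substitute A = t^(-1/4), i.e. A^e → t^(-e/4): V(t) = -t^2 + 3*t - 4 + 6*t^-1 - 6*t^-2 + 6*t^-3 - 5*t^-4 + 3*t^-5 - t^-6

Answer: -t^2 + 3*t - 4 + 6*t^-1 - 6*t^-2 + 6*t^-3 - 5*t^-4 + 3*t^-5 - t^-6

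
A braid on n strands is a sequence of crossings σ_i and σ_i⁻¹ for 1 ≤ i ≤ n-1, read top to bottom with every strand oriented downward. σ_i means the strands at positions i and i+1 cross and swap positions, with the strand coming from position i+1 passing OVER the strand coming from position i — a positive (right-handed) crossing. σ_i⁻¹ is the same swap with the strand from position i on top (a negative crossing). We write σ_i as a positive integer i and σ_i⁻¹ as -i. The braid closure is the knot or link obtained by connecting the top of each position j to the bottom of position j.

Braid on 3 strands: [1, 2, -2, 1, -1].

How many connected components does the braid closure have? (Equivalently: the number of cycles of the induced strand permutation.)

2

Derivation:
Track the strand permutation on 3 strands, starting from identity.
  step 1: s1 swaps positions 1,2 -> [2 1 3]
  step 2: s2 swaps positions 2,3 -> [2 3 1]
  step 3: s2^-1 swaps positions 2,3 -> [2 1 3]
  step 4: s1 swaps positions 1,2 -> [1 2 3]
  step 5: s1^-1 swaps positions 1,2 -> [2 1 3]
Final permutation (position -> original strand): [2 1 3]
Closure components = cycle count of this permutation = 2.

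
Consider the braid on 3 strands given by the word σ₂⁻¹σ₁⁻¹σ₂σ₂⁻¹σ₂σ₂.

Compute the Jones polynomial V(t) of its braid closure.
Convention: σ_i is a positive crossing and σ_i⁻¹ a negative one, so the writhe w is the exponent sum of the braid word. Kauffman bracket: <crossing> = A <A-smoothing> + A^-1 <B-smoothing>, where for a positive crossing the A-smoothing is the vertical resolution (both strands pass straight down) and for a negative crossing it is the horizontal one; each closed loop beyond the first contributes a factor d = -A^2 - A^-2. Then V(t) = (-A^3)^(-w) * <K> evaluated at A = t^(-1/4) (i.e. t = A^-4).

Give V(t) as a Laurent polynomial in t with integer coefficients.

First cancel adjacent σ_i σ_i⁻¹ pairs (Reidemeister II — same braid, same closure): s2^-1 s1^-1 s2 s2^-1 s2 s2 → s2^-1 s1^-1 s2 s2.
Braid: s2^-1 s1^-1 s2 s2 on 3 strands, 4 crossings.
Writhe w = (#positive) - (#negative) = 2 - 2 = 0.
State-sum expansion of <K>. There are 2^4 = 16 states.
For each crossing: s=0 is the vertical smoothing, s=1 horizontal. Crossing k contributes A^(sign_k * (1 - 2*s_k)); loop factor d = -A^2 - A^-2.
  state 0000: A-exp=+0, loops=3, term = A^0 * d^2
  state 0001: A-exp=-2, loops=2, term = A^-2 * d^1
  state 0010: A-exp=-2, loops=2, term = A^-2 * d^1
  state 0011: A-exp=-4, loops=3, term = A^-4 * d^2
  state 0100: A-exp=+2, loops=2, term = A^2 * d^1
  state 0101: A-exp=+0, loops=1, term = A^0 * d^0
  state 0110: A-exp=+0, loops=1, term = A^0 * d^0
  state 0111: A-exp=-2, loops=2, term = A^-2 * d^1
  state 1000: A-exp=+2, loops=2, term = A^2 * d^1
  state 1001: A-exp=+0, loops=3, term = A^0 * d^2
  state 1010: A-exp=+0, loops=3, term = A^0 * d^2
  state 1011: A-exp=-2, loops=4, term = A^-2 * d^3
  state 1100: A-exp=+4, loops=1, term = A^4 * d^0
  state 1101: A-exp=+2, loops=2, term = A^2 * d^1
  state 1110: A-exp=+2, loops=2, term = A^2 * d^1
  state 1111: A-exp=+0, loops=3, term = A^0 * d^2
Collect the terms by A-exponent (count of states per loop number):
Powers of d = -A^2 - A^-2: d^2 = A^4 + 2 + A^-4; d^3 = -A^6 - 3*A^2 - 3*A^-2 - A^-6.
  A^4 * (1) = A^4
  A^2 * (4*d) = -4*A^4 - 4
  A^0 * (2 + 4*d^2) = 4*A^4 + 10 + 4*A^-4
  A^-2 * (3*d + d^3) = -A^4 - 6 - 6*A^-4 - A^-8
  A^-4 * (d^2) = 1 + 2*A^-4 + A^-8
Summing the groups: <K> = 1
Normalise by the writhe: (-A^3)^(-w) = (-A^3)^(0) = 1, so f(A) = 1 * <K> = 1.
Substitute A = t^(-1/4), i.e. A^e → t^(-e/4): V(t) = 1

Answer: 1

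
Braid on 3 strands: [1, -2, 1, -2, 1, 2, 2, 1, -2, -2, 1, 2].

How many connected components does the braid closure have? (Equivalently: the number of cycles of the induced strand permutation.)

3

Derivation:
Track the strand permutation on 3 strands, starting from identity.
  step 1: s1 swaps positions 1,2 -> [2 1 3]
  step 2: s2^-1 swaps positions 2,3 -> [2 3 1]
  step 3: s1 swaps positions 1,2 -> [3 2 1]
  step 4: s2^-1 swaps positions 2,3 -> [3 1 2]
  step 5: s1 swaps positions 1,2 -> [1 3 2]
  step 6: s2 swaps positions 2,3 -> [1 2 3]
  step 7: s2 swaps positions 2,3 -> [1 3 2]
  step 8: s1 swaps positions 1,2 -> [3 1 2]
  step 9: s2^-1 swaps positions 2,3 -> [3 2 1]
  step 10: s2^-1 swaps positions 2,3 -> [3 1 2]
  step 11: s1 swaps positions 1,2 -> [1 3 2]
  step 12: s2 swaps positions 2,3 -> [1 2 3]
Final permutation (position -> original strand): [1 2 3]
Closure components = cycle count of this permutation = 3.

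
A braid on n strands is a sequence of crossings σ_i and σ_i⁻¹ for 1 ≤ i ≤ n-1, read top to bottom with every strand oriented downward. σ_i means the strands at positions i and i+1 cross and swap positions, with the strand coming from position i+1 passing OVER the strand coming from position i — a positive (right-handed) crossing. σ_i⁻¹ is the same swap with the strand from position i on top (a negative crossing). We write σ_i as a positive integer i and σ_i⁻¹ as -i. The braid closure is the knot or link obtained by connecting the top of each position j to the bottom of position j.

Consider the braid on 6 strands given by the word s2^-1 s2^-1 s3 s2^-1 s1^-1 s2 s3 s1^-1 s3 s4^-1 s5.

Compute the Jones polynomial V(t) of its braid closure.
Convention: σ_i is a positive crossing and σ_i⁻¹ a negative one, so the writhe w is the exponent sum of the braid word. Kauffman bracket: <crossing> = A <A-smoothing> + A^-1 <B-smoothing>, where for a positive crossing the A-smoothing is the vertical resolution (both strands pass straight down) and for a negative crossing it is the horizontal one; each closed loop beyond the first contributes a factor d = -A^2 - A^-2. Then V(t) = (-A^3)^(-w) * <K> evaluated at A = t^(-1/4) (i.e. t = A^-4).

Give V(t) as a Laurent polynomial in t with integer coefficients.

The presented braid s2^-1 s2^-1 s3 s2^-1 s1^-1 s2 s3 s1^-1 s3 s4^-1 s5 on 6 strands reduces by inverse Markov moves (closure unchanged at each step):
  Destabilize: the word has the form β·s5 where s5 occurs only as the final letter (β ∈ B_5); drop it and the last strand → 5 strands.
  Destabilize: the word has the form β·s4^-1 where s4^-1 occurs only as the final letter (β ∈ B_4); drop it and the last strand → 4 strands.
Reduced to β = s2^-1 s2^-1 s3 s2^-1 s1^-1 s2 s3 s1^-1 s3 on 4 strands, 9 crossings.
Compute on β:
Braid: s2^-1 s2^-1 s3 s2^-1 s1^-1 s2 s3 s1^-1 s3 on 4 strands, 9 crossings.
Writhe w = (#positive) - (#negative) = 4 - 5 = -1.
State-sum expansion of <K>. There are 2^9 = 512 states.
Each crossing splits two ways (0=vertical, 1=horizontal). The state's weight is A^(#A-smoothings - #B-smoothings) * d^(loops - 1).
Tabulate the states by total A-exponent and number of loops L (A-exp: L × count):
  A^9: L=5 ×1
  A^7: L=4 ×9
  A^5: L=3 ×32, L=5 ×4
  A^3: L=2 ×55, L=4 ×28, L=6 ×1
  A^1: L=1 ×39, L=3 ×77, L=5 ×10
  A^-1: L=2 ×87, L=4 ×38, L=6 ×1
  A^-3: L=1 ×14, L=3 ×64, L=5 ×6
  A^-5: L=2 ×17, L=4 ×19
  A^-7: L=3 ×7, L=5 ×2
  A^-9: L=4 ×1
Each group contributes A^e * Σ count * d^(L-1):
Powers of d = -A^2 - A^-2: d^2 = A^4 + 2 + A^-4; d^3 = -A^6 - 3*A^2 - 3*A^-2 - A^-6; d^4 = A^8 + 4*A^4 + 6 + 4*A^-4 + A^-8; d^5 = -A^10 - 5*A^6 - 10*A^2 - 10*A^-2 - 5*A^-6 - A^-10.
  A^9 * (d^4) = A^17 + 4*A^13 + 6*A^9 + 4*A^5 + A
  A^7 * (9*d^3) = -9*A^13 - 27*A^9 - 27*A^5 - 9*A
  A^5 * (32*d^2 + 4*d^4) = 4*A^13 + 48*A^9 + 88*A^5 + 48*A + 4*A^-3
  A^3 * (55*d + 28*d^3 + d^5) = -A^13 - 33*A^9 - 149*A^5 - 149*A - 33*A^-3 - A^-7
  A^1 * (39 + 77*d^2 + 10*d^4) = 10*A^9 + 117*A^5 + 253*A + 117*A^-3 + 10*A^-7
  A^-1 * (87*d + 38*d^3 + d^5) = -A^9 - 43*A^5 - 211*A - 211*A^-3 - 43*A^-7 - A^-11
  A^-3 * (14 + 64*d^2 + 6*d^4) = 6*A^5 + 88*A + 178*A^-3 + 88*A^-7 + 6*A^-11
  A^-5 * (17*d + 19*d^3) = -19*A - 74*A^-3 - 74*A^-7 - 19*A^-11
  A^-7 * (7*d^2 + 2*d^4) = 2*A + 15*A^-3 + 26*A^-7 + 15*A^-11 + 2*A^-15
  A^-9 * (d^3) = -A^-3 - 3*A^-7 - 3*A^-11 - A^-15
Summing the groups: <K> = A^17 - 2*A^13 + 3*A^9 - 4*A^5 + 4*A - 5*A^-3 + 3*A^-7 - 2*A^-11 + A^-15
Normalise by the writhe: (-A^3)^(-w) = (-A^3)^(1) = -A^3, so f(A) = -A^3 * <K> = -A^20 + 2*A^16 - 3*A^12 + 4*A^8 - 4*A^4 + 5 - 3*A^-4 + 2*A^-8 - A^-12.
Substitute A = t^(-1/4), i.e. A^e → t^(-e/4): V(t) = -t^3 + 2*t^2 - 3*t + 5 - 4*t^-1 + 4*t^-2 - 3*t^-3 + 2*t^-4 - t^-5

Answer: -t^3 + 2*t^2 - 3*t + 5 - 4*t^-1 + 4*t^-2 - 3*t^-3 + 2*t^-4 - t^-5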